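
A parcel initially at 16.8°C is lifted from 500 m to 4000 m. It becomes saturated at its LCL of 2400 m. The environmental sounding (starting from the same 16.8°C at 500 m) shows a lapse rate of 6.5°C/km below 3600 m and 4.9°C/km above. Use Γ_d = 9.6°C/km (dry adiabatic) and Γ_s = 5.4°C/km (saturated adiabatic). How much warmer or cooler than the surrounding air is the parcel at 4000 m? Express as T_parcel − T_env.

Parcel:
  Dry to 2400 m: -9.6 × 1.9 km = -18.24°C, so T = -1.44°C.
  Saturated to 4000 m: -5.4 × 1.6 km = -8.64°C, so T = -10.08°C.
Environment:
  Environment, lower layer to 3600 m: -6.5 × 3.1 km = -20.15°C, so T = -3.35°C.
  Environment, upper layer to 4000 m: -4.9 × 0.4 km = -1.96°C, so T = -5.31°C.
T_parcel − T_env = -10.08 − (-5.31) = -4.77°C

-4.77°C (parcel cooler than environment)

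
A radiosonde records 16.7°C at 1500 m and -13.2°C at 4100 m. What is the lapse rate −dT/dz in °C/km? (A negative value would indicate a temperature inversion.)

11.5°C/km

Γ = −ΔT/Δz = (16.7 − (-13.2)) / (4100 − 1500) m
  = 29.9°C / 2.6 km = 11.5°C/km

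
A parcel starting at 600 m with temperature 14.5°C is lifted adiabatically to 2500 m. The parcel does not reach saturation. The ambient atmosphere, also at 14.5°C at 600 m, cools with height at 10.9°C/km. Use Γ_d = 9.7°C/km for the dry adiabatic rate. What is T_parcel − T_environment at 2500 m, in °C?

Parcel:
  600–2500 m, dry: Δz = 1.9 km ⇒ ΔT = -18.43°C; T = -3.93°C
Environment:
  600–2500 m, environment: Δz = 1.9 km ⇒ ΔT = -20.71°C; T = -6.21°C
T_parcel − T_env = -3.93 − (-6.21) = +2.28°C

+2.28°C (parcel warmer than environment)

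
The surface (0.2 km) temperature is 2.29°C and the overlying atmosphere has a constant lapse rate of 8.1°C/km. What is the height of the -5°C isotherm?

Height above start = (2.29 − (-5)) / 8.1 = 0.9 km
Altitude = 200 m + 900 m = 1100 m

1.1 km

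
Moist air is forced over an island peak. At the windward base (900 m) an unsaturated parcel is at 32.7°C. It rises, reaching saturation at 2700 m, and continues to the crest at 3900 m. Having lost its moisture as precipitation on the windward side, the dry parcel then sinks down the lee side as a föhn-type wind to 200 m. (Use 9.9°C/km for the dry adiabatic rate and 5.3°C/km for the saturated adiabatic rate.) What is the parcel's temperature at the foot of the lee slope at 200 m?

45.15°C

900 → 2700 m (dry, 9.9°C/km): ΔT = -9.9 × 1.8 = -17.82°C → T = 14.88°C
2700 → 3900 m (saturated, 5.3°C/km): ΔT = -5.3 × 1.2 = -6.36°C → T = 8.52°C
3900 → 200 m (dry descent, 9.9°C/km): ΔT = +9.9 × 3.7 = +36.63°C → T = 45.15°C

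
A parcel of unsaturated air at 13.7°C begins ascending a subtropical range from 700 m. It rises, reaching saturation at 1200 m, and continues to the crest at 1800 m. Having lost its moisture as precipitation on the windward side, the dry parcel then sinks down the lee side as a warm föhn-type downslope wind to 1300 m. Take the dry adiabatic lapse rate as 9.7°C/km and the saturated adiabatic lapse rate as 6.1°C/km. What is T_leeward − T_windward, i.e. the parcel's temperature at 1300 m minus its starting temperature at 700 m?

-3.66°C

From 700 m to 1200 m (dry): cools by 9.7 × 0.5 = 4.85°C, giving 8.85°C.
From 1200 m to 1800 m (saturated): cools by 6.1 × 0.6 = 3.66°C, giving 5.19°C.
From 1800 m to 1300 m (dry descent): warms by 9.7 × 0.5 = 4.85°C, giving 10.04°C.
Net change vs windward start: 10.04 − 13.7 = -3.66°C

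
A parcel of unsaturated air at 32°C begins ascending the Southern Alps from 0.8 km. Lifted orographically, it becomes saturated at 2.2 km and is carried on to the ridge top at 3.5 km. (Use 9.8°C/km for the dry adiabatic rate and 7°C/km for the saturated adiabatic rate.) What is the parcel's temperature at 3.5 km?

9.18°C

From 800 m to 2200 m (dry): cools by 9.8 × 1.4 = 13.72°C, giving 18.28°C.
From 2200 m to 3500 m (saturated): cools by 7 × 1.3 = 9.1°C, giving 9.18°C.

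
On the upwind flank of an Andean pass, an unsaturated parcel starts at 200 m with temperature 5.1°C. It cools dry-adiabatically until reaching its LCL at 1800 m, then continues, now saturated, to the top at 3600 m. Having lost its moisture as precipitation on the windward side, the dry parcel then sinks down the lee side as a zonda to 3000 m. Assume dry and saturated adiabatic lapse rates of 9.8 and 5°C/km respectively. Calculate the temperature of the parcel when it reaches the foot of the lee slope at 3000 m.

-13.7°C

Dry to 1800 m: -9.8 × 1.6 km = -15.68°C, so T = -10.58°C.
Saturated to 3600 m: -5 × 1.8 km = -9°C, so T = -19.58°C.
Dry descent to 3000 m: +9.8 × 0.6 km = +5.88°C, so T = -13.7°C.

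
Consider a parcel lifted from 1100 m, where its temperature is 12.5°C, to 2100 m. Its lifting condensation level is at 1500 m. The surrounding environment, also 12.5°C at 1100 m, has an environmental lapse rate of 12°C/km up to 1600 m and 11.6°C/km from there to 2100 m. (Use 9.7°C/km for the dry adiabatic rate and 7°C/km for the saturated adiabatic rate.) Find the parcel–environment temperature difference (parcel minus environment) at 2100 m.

Parcel:
  1100 → 1500 m (dry, 9.7°C/km): ΔT = -9.7 × 0.4 = -3.88°C → T = 8.62°C
  1500 → 2100 m (saturated, 7°C/km): ΔT = -7 × 0.6 = -4.2°C → T = 4.42°C
Environment:
  1100 → 1600 m (environment, lower layer, 12°C/km): ΔT = -12 × 0.5 = -6°C → T = 6.5°C
  1600 → 2100 m (environment, upper layer, 11.6°C/km): ΔT = -11.6 × 0.5 = -5.8°C → T = 0.7°C
T_parcel − T_env = 4.42 − 0.7 = +3.72°C

+3.72°C (parcel warmer than environment)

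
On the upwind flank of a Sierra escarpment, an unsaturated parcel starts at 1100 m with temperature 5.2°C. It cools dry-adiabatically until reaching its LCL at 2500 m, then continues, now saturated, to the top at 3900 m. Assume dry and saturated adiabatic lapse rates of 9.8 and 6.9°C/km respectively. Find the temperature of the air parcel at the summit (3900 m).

Dry to 2500 m: -9.8 × 1.4 km = -13.72°C, so T = -8.52°C.
Saturated to 3900 m: -6.9 × 1.4 km = -9.66°C, so T = -18.18°C.

-18.18°C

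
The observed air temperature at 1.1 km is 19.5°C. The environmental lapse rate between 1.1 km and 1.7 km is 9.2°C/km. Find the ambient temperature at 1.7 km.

Environmental to 1700 m: -9.2 × 0.6 km = -5.52°C, so T = 13.98°C.

13.98°C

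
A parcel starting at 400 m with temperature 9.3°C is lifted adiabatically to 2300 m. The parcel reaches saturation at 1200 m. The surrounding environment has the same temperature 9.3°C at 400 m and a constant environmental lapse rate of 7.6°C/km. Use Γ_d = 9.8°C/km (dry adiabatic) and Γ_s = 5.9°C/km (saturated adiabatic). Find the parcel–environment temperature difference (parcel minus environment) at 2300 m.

+0.11°C (parcel warmer than environment)

Parcel:
  Dry to 1200 m: -9.8 × 0.8 km = -7.84°C, so T = 1.46°C.
  Saturated to 2300 m: -5.9 × 1.1 km = -6.49°C, so T = -5.03°C.
Environment:
  Environment to 2300 m: -7.6 × 1.9 km = -14.44°C, so T = -5.14°C.
T_parcel − T_env = -5.03 − (-5.14) = +0.11°C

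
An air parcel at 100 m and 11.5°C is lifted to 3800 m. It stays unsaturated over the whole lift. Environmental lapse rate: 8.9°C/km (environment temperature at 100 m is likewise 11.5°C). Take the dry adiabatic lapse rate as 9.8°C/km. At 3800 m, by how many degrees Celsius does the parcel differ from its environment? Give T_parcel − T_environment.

Parcel:
  100–3800 m, dry: Δz = 3.7 km ⇒ ΔT = -36.26°C; T = -24.76°C
Environment:
  100–3800 m, environment: Δz = 3.7 km ⇒ ΔT = -32.93°C; T = -21.43°C
T_parcel − T_env = -24.76 − (-21.43) = -3.33°C

-3.33°C (parcel cooler than environment)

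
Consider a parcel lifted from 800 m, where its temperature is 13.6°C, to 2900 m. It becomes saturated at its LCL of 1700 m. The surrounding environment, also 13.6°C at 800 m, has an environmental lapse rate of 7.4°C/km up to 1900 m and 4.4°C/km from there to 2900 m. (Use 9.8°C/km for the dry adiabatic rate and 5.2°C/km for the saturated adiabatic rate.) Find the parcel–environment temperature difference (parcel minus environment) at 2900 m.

Parcel:
  From 800 m to 1700 m (dry): cools by 9.8 × 0.9 = 8.82°C, giving 4.78°C.
  From 1700 m to 2900 m (saturated): cools by 5.2 × 1.2 = 6.24°C, giving -1.46°C.
Environment:
  From 800 m to 1900 m (environment, lower layer): cools by 7.4 × 1.1 = 8.14°C, giving 5.46°C.
  From 1900 m to 2900 m (environment, upper layer): cools by 4.4 × 1 = 4.4°C, giving 1.06°C.
T_parcel − T_env = -1.46 − 1.06 = -2.52°C

-2.52°C (parcel cooler than environment)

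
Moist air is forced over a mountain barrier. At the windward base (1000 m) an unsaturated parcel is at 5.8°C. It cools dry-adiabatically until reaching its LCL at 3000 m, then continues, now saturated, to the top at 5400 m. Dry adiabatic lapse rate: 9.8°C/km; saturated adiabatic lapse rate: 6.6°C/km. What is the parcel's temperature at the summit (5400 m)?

-29.64°C

1000–3000 m, dry: Δz = 2 km ⇒ ΔT = -19.6°C; T = -13.8°C
3000–5400 m, saturated: Δz = 2.4 km ⇒ ΔT = -15.84°C; T = -29.64°C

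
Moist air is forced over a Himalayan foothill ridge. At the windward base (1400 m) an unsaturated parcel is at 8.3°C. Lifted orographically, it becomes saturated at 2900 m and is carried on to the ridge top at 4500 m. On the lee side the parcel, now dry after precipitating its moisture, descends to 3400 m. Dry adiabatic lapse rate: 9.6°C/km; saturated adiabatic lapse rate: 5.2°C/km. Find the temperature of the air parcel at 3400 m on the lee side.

-3.86°C

From 1400 m to 2900 m (dry): cools by 9.6 × 1.5 = 14.4°C, giving -6.1°C.
From 2900 m to 4500 m (saturated): cools by 5.2 × 1.6 = 8.32°C, giving -14.42°C.
From 4500 m to 3400 m (dry descent): warms by 9.6 × 1.1 = 10.56°C, giving -3.86°C.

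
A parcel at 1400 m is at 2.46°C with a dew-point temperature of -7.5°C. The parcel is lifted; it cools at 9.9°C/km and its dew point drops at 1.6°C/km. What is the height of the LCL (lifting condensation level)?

T and T_d converge at 9.9 − 1.6 = 8.3°C per km
Height above start = (2.46 − (-7.5)) / 8.3 = 1.2 km
LCL altitude = 1400 m + 1200 m = 2600 m

2600 m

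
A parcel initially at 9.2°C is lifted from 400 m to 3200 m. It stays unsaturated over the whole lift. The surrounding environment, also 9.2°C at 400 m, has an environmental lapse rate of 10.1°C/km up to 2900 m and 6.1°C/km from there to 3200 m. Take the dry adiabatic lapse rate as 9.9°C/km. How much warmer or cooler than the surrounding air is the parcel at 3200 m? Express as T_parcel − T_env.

-0.64°C (parcel cooler than environment)

Parcel:
  Dry to 3200 m: -9.9 × 2.8 km = -27.72°C, so T = -18.52°C.
Environment:
  Environment, lower layer to 2900 m: -10.1 × 2.5 km = -25.25°C, so T = -16.05°C.
  Environment, upper layer to 3200 m: -6.1 × 0.3 km = -1.83°C, so T = -17.88°C.
T_parcel − T_env = -18.52 − (-17.88) = -0.64°C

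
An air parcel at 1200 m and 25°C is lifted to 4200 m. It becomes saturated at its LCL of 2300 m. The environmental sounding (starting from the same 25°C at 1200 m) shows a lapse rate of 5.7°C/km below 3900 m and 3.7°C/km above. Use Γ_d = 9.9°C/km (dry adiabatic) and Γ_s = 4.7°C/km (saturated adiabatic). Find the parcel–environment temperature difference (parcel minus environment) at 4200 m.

-3.32°C (parcel cooler than environment)

Parcel:
  From 1200 m to 2300 m (dry): cools by 9.9 × 1.1 = 10.89°C, giving 14.11°C.
  From 2300 m to 4200 m (saturated): cools by 4.7 × 1.9 = 8.93°C, giving 5.18°C.
Environment:
  From 1200 m to 3900 m (environment, lower layer): cools by 5.7 × 2.7 = 15.39°C, giving 9.61°C.
  From 3900 m to 4200 m (environment, upper layer): cools by 3.7 × 0.3 = 1.11°C, giving 8.5°C.
T_parcel − T_env = 5.18 − 8.5 = -3.32°C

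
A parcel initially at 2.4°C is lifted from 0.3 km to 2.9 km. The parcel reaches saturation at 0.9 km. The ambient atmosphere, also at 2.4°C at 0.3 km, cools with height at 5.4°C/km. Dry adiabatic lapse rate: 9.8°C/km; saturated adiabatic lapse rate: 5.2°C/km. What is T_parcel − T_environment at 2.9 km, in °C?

-2.24°C (parcel cooler than environment)

Parcel:
  From 300 m to 900 m (dry): cools by 9.8 × 0.6 = 5.88°C, giving -3.48°C.
  From 900 m to 2900 m (saturated): cools by 5.2 × 2 = 10.4°C, giving -13.88°C.
Environment:
  From 300 m to 2900 m (environment): cools by 5.4 × 2.6 = 14.04°C, giving -11.64°C.
T_parcel − T_env = -13.88 − (-11.64) = -2.24°C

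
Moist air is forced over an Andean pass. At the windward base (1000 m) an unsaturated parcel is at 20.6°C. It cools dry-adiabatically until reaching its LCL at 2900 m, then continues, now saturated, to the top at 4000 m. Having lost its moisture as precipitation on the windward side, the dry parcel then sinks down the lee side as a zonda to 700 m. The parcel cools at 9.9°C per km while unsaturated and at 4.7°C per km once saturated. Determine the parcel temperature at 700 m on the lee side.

1000 → 2900 m (dry, 9.9°C/km): ΔT = -9.9 × 1.9 = -18.81°C → T = 1.79°C
2900 → 4000 m (saturated, 4.7°C/km): ΔT = -4.7 × 1.1 = -5.17°C → T = -3.38°C
4000 → 700 m (dry descent, 9.9°C/km): ΔT = +9.9 × 3.3 = +32.67°C → T = 29.29°C

29.29°C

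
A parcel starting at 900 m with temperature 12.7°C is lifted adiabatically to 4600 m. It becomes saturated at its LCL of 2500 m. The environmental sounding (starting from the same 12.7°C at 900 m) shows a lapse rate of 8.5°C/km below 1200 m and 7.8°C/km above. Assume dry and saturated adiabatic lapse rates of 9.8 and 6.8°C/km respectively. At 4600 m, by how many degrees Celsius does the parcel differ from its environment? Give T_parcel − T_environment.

-0.89°C (parcel cooler than environment)

Parcel:
  900 → 2500 m (dry, 9.8°C/km): ΔT = -9.8 × 1.6 = -15.68°C → T = -2.98°C
  2500 → 4600 m (saturated, 6.8°C/km): ΔT = -6.8 × 2.1 = -14.28°C → T = -17.26°C
Environment:
  900 → 1200 m (environment, lower layer, 8.5°C/km): ΔT = -8.5 × 0.3 = -2.55°C → T = 10.15°C
  1200 → 4600 m (environment, upper layer, 7.8°C/km): ΔT = -7.8 × 3.4 = -26.52°C → T = -16.37°C
T_parcel − T_env = -17.26 − (-16.37) = -0.89°C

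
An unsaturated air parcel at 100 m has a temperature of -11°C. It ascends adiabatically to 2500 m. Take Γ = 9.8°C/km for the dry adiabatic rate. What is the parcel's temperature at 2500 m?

-34.52°C

100 → 2500 m (dry adiabatic, 9.8°C/km): ΔT = -9.8 × 2.4 = -23.52°C → T = -34.52°C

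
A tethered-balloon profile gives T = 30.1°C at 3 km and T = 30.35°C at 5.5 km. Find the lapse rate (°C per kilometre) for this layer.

-0.1°C/km

Γ = −ΔT/Δz = (30.1 − 30.35) / (5500 − 3000) m
  = -0.25°C / 2.5 km = -0.1°C/km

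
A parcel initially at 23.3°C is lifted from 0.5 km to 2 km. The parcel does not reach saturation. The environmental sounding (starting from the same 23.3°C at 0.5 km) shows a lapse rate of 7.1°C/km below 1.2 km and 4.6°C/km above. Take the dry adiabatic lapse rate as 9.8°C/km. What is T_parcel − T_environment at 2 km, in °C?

Parcel:
  500 → 2000 m (dry, 9.8°C/km): ΔT = -9.8 × 1.5 = -14.7°C → T = 8.6°C
Environment:
  500 → 1200 m (environment, lower layer, 7.1°C/km): ΔT = -7.1 × 0.7 = -4.97°C → T = 18.33°C
  1200 → 2000 m (environment, upper layer, 4.6°C/km): ΔT = -4.6 × 0.8 = -3.68°C → T = 14.65°C
T_parcel − T_env = 8.6 − 14.65 = -6.05°C

-6.05°C (parcel cooler than environment)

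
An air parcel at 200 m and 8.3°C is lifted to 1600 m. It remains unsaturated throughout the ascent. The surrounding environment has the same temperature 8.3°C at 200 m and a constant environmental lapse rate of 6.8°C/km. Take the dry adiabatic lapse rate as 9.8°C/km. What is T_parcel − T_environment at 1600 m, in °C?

-4.2°C (parcel cooler than environment)

Parcel:
  From 200 m to 1600 m (dry): cools by 9.8 × 1.4 = 13.72°C, giving -5.42°C.
Environment:
  From 200 m to 1600 m (environment): cools by 6.8 × 1.4 = 9.52°C, giving -1.22°C.
T_parcel − T_env = -5.42 − (-1.22) = -4.2°C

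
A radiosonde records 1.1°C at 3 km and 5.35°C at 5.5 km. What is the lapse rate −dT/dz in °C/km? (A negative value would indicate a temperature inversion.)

-1.7°C/km

Γ = −ΔT/Δz = (1.1 − 5.35) / (5500 − 3000) m
  = -4.25°C / 2.5 km = -1.7°C/km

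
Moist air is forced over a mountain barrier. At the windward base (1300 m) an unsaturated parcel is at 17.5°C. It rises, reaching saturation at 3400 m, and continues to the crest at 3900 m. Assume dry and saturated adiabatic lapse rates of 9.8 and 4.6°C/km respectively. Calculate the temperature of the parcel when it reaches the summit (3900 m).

1300–3400 m, dry: Δz = 2.1 km ⇒ ΔT = -20.58°C; T = -3.08°C
3400–3900 m, saturated: Δz = 0.5 km ⇒ ΔT = -2.3°C; T = -5.38°C

-5.38°C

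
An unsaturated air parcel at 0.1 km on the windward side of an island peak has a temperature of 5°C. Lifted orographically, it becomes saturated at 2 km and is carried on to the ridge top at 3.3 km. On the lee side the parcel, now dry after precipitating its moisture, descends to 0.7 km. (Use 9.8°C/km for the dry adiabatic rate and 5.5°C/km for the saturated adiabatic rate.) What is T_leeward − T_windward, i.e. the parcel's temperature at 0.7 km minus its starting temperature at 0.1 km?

-0.29°C

100 → 2000 m (dry, 9.8°C/km): ΔT = -9.8 × 1.9 = -18.62°C → T = -13.62°C
2000 → 3300 m (saturated, 5.5°C/km): ΔT = -5.5 × 1.3 = -7.15°C → T = -20.77°C
3300 → 700 m (dry descent, 9.8°C/km): ΔT = +9.8 × 2.6 = +25.48°C → T = 4.71°C
Net change vs windward start: 4.71 − 5 = -0.29°C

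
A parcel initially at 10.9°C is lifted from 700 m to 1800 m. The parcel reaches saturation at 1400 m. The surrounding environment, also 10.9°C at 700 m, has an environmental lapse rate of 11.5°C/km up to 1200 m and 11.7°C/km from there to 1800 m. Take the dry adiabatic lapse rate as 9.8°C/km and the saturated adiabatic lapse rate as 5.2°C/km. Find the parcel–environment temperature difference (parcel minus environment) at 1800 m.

+3.83°C (parcel warmer than environment)

Parcel:
  700 → 1400 m (dry, 9.8°C/km): ΔT = -9.8 × 0.7 = -6.86°C → T = 4.04°C
  1400 → 1800 m (saturated, 5.2°C/km): ΔT = -5.2 × 0.4 = -2.08°C → T = 1.96°C
Environment:
  700 → 1200 m (environment, lower layer, 11.5°C/km): ΔT = -11.5 × 0.5 = -5.75°C → T = 5.15°C
  1200 → 1800 m (environment, upper layer, 11.7°C/km): ΔT = -11.7 × 0.6 = -7.02°C → T = -1.87°C
T_parcel − T_env = 1.96 − (-1.87) = +3.83°C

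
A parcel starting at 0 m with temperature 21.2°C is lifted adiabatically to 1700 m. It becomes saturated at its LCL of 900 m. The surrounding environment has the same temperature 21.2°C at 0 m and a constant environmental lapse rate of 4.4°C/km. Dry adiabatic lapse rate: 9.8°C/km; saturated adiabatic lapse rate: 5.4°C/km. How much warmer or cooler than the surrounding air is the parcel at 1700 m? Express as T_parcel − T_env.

Parcel:
  From 0 m to 900 m (dry): cools by 9.8 × 0.9 = 8.82°C, giving 12.38°C.
  From 900 m to 1700 m (saturated): cools by 5.4 × 0.8 = 4.32°C, giving 8.06°C.
Environment:
  From 0 m to 1700 m (environment): cools by 4.4 × 1.7 = 7.48°C, giving 13.72°C.
T_parcel − T_env = 8.06 − 13.72 = -5.66°C

-5.66°C (parcel cooler than environment)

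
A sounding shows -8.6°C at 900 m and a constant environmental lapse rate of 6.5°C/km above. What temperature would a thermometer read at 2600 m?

-19.65°C

Environmental to 2600 m: -6.5 × 1.7 km = -11.05°C, so T = -19.65°C.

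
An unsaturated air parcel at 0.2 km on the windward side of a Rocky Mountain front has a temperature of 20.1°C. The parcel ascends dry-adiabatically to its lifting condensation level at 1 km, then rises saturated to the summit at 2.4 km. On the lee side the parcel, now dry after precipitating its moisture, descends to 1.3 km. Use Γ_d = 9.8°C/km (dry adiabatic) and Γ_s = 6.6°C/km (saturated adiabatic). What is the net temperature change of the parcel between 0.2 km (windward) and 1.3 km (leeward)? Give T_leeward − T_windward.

-6.3°C

200 → 1000 m (dry, 9.8°C/km): ΔT = -9.8 × 0.8 = -7.84°C → T = 12.26°C
1000 → 2400 m (saturated, 6.6°C/km): ΔT = -6.6 × 1.4 = -9.24°C → T = 3.02°C
2400 → 1300 m (dry descent, 9.8°C/km): ΔT = +9.8 × 1.1 = +10.78°C → T = 13.8°C
Net change vs windward start: 13.8 − 20.1 = -6.3°C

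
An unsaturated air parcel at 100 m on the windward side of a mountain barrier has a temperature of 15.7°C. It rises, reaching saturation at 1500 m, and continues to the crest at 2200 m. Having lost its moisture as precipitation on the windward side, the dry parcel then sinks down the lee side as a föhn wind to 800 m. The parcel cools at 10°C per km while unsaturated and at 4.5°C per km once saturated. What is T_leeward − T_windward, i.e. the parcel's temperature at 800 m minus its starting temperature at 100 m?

100–1500 m, dry: Δz = 1.4 km ⇒ ΔT = -14°C; T = 1.7°C
1500–2200 m, saturated: Δz = 0.7 km ⇒ ΔT = -3.15°C; T = -1.45°C
2200–800 m, dry descent: Δz = 1.4 km ⇒ ΔT = +14°C; T = 12.55°C
Net change vs windward start: 12.55 − 15.7 = -3.15°C

-3.15°C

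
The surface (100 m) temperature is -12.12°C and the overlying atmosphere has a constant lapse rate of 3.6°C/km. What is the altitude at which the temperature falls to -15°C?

900 m

Height above start = (-12.12 − (-15)) / 3.6 = 0.8 km
Altitude = 100 m + 800 m = 900 m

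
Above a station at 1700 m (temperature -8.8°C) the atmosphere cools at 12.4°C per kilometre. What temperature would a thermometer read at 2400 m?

-17.48°C

Environmental to 2400 m: -12.4 × 0.7 km = -8.68°C, so T = -17.48°C.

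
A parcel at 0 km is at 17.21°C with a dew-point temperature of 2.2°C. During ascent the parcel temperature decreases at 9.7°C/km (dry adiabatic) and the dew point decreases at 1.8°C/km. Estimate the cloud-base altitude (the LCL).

1.9 km

T and T_d converge at 9.7 − 1.8 = 7.9°C per km
Height above start = (17.21 − 2.2) / 7.9 = 1.9 km
LCL altitude = 0 m + 1900 m = 1900 m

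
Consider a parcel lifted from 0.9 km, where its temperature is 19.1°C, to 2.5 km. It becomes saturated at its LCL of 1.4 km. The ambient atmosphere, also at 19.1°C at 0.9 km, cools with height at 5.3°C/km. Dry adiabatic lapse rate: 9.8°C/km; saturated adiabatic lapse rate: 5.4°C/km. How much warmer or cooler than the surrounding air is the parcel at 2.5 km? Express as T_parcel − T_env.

-2.36°C (parcel cooler than environment)

Parcel:
  Dry to 1400 m: -9.8 × 0.5 km = -4.9°C, so T = 14.2°C.
  Saturated to 2500 m: -5.4 × 1.1 km = -5.94°C, so T = 8.26°C.
Environment:
  Environment to 2500 m: -5.3 × 1.6 km = -8.48°C, so T = 10.62°C.
T_parcel − T_env = 8.26 − 10.62 = -2.36°C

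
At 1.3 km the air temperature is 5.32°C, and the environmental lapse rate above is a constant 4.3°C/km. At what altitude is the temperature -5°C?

3.7 km

Height above start = (5.32 − (-5)) / 4.3 = 2.4 km
Altitude = 1300 m + 2400 m = 3700 m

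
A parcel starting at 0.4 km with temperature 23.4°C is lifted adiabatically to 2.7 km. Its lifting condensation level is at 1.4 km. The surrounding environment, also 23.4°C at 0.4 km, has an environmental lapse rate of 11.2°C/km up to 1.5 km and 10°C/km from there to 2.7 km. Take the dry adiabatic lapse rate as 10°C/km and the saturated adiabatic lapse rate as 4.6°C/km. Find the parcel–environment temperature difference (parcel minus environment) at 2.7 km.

Parcel:
  From 400 m to 1400 m (dry): cools by 10 × 1 = 10°C, giving 13.4°C.
  From 1400 m to 2700 m (saturated): cools by 4.6 × 1.3 = 5.98°C, giving 7.42°C.
Environment:
  From 400 m to 1500 m (environment, lower layer): cools by 11.2 × 1.1 = 12.32°C, giving 11.08°C.
  From 1500 m to 2700 m (environment, upper layer): cools by 10 × 1.2 = 12°C, giving -0.92°C.
T_parcel − T_env = 7.42 − (-0.92) = +8.34°C

+8.34°C (parcel warmer than environment)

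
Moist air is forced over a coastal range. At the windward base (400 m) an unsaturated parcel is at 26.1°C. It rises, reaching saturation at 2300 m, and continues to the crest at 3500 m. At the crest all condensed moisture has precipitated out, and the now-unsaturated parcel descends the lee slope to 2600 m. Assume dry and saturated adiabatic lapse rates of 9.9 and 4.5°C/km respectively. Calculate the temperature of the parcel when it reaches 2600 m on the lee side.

400–2300 m, dry: Δz = 1.9 km ⇒ ΔT = -18.81°C; T = 7.29°C
2300–3500 m, saturated: Δz = 1.2 km ⇒ ΔT = -5.4°C; T = 1.89°C
3500–2600 m, dry descent: Δz = 0.9 km ⇒ ΔT = +8.91°C; T = 10.8°C

10.8°C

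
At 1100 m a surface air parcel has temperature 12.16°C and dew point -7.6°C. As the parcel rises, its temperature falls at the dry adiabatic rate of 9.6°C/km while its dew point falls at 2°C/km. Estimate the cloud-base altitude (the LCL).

3700 m

T and T_d converge at 9.6 − 2 = 7.6°C per km
Height above start = (12.16 − (-7.6)) / 7.6 = 2.6 km
LCL altitude = 1100 m + 2600 m = 3700 m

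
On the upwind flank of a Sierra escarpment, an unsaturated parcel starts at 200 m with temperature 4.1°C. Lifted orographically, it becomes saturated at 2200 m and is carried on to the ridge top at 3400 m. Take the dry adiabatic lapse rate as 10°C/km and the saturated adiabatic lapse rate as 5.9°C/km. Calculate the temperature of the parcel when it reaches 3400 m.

Dry to 2200 m: -10 × 2 km = -20°C, so T = -15.9°C.
Saturated to 3400 m: -5.9 × 1.2 km = -7.08°C, so T = -22.98°C.

-22.98°C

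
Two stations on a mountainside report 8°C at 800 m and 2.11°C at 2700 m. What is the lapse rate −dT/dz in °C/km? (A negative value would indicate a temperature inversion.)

Γ = −ΔT/Δz = (8 − 2.11) / (2700 − 800) m
  = 5.89°C / 1.9 km = 3.1°C/km

3.1°C/km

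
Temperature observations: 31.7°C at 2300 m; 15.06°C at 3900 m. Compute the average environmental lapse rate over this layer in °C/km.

10.4°C/km

Γ = −ΔT/Δz = (31.7 − 15.06) / (3900 − 2300) m
  = 16.64°C / 1.6 km = 10.4°C/km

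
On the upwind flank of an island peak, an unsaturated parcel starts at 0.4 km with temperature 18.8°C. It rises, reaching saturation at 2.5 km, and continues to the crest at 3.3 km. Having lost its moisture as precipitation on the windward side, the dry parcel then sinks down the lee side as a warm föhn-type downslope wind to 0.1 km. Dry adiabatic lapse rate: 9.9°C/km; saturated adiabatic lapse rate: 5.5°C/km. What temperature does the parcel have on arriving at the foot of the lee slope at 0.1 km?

Dry to 2500 m: -9.9 × 2.1 km = -20.79°C, so T = -1.99°C.
Saturated to 3300 m: -5.5 × 0.8 km = -4.4°C, so T = -6.39°C.
Dry descent to 100 m: +9.9 × 3.2 km = +31.68°C, so T = 25.29°C.

25.29°C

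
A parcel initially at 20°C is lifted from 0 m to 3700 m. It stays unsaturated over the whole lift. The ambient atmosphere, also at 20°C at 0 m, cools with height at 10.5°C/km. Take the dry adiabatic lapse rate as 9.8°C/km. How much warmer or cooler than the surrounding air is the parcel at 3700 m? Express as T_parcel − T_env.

+2.59°C (parcel warmer than environment)

Parcel:
  Dry to 3700 m: -9.8 × 3.7 km = -36.26°C, so T = -16.26°C.
Environment:
  Environment to 3700 m: -10.5 × 3.7 km = -38.85°C, so T = -18.85°C.
T_parcel − T_env = -16.26 − (-18.85) = +2.59°C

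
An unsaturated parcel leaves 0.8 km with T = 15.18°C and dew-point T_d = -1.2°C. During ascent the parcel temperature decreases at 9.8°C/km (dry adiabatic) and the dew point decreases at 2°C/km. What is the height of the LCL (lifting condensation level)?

T and T_d converge at 9.8 − 2 = 7.8°C per km
Height above start = (15.18 − (-1.2)) / 7.8 = 2.1 km
LCL altitude = 800 m + 2100 m = 2900 m

2.9 km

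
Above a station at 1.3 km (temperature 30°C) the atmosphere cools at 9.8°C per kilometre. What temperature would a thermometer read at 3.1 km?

12.36°C

From 1300 m to 3100 m (environmental): cools by 9.8 × 1.8 = 17.64°C, giving 12.36°C.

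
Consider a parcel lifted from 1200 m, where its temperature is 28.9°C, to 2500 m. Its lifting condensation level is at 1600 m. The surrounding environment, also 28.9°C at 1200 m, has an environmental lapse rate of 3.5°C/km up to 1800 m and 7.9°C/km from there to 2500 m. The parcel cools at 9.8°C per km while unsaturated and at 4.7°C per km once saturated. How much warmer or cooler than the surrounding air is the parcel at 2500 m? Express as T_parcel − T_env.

-0.52°C (parcel cooler than environment)

Parcel:
  Dry to 1600 m: -9.8 × 0.4 km = -3.92°C, so T = 24.98°C.
  Saturated to 2500 m: -4.7 × 0.9 km = -4.23°C, so T = 20.75°C.
Environment:
  Environment, lower layer to 1800 m: -3.5 × 0.6 km = -2.1°C, so T = 26.8°C.
  Environment, upper layer to 2500 m: -7.9 × 0.7 km = -5.53°C, so T = 21.27°C.
T_parcel − T_env = 20.75 − 21.27 = -0.52°C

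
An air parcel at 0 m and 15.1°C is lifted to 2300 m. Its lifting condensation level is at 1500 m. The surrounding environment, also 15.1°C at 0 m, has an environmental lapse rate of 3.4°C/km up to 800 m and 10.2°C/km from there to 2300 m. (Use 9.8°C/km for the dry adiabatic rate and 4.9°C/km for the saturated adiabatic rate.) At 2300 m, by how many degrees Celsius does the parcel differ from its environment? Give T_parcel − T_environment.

-0.6°C (parcel cooler than environment)

Parcel:
  0 → 1500 m (dry, 9.8°C/km): ΔT = -9.8 × 1.5 = -14.7°C → T = 0.4°C
  1500 → 2300 m (saturated, 4.9°C/km): ΔT = -4.9 × 0.8 = -3.92°C → T = -3.52°C
Environment:
  0 → 800 m (environment, lower layer, 3.4°C/km): ΔT = -3.4 × 0.8 = -2.72°C → T = 12.38°C
  800 → 2300 m (environment, upper layer, 10.2°C/km): ΔT = -10.2 × 1.5 = -15.3°C → T = -2.92°C
T_parcel − T_env = -3.52 − (-2.92) = -0.6°C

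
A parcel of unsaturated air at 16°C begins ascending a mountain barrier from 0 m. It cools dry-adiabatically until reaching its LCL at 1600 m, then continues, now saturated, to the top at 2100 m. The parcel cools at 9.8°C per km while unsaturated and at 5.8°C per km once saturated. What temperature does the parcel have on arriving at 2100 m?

Dry to 1600 m: -9.8 × 1.6 km = -15.68°C, so T = 0.32°C.
Saturated to 2100 m: -5.8 × 0.5 km = -2.9°C, so T = -2.58°C.

-2.58°C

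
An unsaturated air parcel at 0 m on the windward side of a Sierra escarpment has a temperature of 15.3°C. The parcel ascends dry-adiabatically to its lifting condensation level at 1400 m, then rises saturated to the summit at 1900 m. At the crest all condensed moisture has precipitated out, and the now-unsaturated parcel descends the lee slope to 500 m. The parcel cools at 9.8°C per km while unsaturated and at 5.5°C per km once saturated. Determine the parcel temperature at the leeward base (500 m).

12.55°C

0–1400 m, dry: Δz = 1.4 km ⇒ ΔT = -13.72°C; T = 1.58°C
1400–1900 m, saturated: Δz = 0.5 km ⇒ ΔT = -2.75°C; T = -1.17°C
1900–500 m, dry descent: Δz = 1.4 km ⇒ ΔT = +13.72°C; T = 12.55°C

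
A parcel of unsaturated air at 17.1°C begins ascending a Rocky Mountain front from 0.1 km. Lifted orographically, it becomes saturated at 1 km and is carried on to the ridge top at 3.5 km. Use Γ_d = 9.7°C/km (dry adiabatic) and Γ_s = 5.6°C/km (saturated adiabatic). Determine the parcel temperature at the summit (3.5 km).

100–1000 m, dry: Δz = 0.9 km ⇒ ΔT = -8.73°C; T = 8.37°C
1000–3500 m, saturated: Δz = 2.5 km ⇒ ΔT = -14°C; T = -5.63°C

-5.63°C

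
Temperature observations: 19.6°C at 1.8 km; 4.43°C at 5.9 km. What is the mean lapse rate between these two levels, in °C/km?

3.7°C/km

Γ = −ΔT/Δz = (19.6 − 4.43) / (5900 − 1800) m
  = 15.17°C / 4.1 km = 3.7°C/km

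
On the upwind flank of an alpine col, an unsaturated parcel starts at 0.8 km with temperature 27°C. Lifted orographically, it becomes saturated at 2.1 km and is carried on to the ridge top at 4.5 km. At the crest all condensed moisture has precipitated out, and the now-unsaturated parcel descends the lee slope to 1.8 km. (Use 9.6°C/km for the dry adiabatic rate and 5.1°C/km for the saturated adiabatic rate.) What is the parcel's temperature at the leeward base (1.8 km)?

800–2100 m, dry: Δz = 1.3 km ⇒ ΔT = -12.48°C; T = 14.52°C
2100–4500 m, saturated: Δz = 2.4 km ⇒ ΔT = -12.24°C; T = 2.28°C
4500–1800 m, dry descent: Δz = 2.7 km ⇒ ΔT = +25.92°C; T = 28.2°C

28.2°C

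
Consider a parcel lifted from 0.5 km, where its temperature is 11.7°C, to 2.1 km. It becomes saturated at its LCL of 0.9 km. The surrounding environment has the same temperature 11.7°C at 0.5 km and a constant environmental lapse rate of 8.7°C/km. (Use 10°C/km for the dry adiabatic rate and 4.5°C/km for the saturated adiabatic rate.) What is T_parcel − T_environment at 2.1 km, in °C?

+4.52°C (parcel warmer than environment)

Parcel:
  From 500 m to 900 m (dry): cools by 10 × 0.4 = 4°C, giving 7.7°C.
  From 900 m to 2100 m (saturated): cools by 4.5 × 1.2 = 5.4°C, giving 2.3°C.
Environment:
  From 500 m to 2100 m (environment): cools by 8.7 × 1.6 = 13.92°C, giving -2.22°C.
T_parcel − T_env = 2.3 − (-2.22) = +4.52°C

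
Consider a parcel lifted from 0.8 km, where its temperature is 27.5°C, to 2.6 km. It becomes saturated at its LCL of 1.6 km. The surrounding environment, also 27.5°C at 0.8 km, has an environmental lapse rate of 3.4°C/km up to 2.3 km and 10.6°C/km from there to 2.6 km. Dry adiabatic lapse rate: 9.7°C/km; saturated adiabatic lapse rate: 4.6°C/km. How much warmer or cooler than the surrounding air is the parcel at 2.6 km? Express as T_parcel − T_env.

Parcel:
  800 → 1600 m (dry, 9.7°C/km): ΔT = -9.7 × 0.8 = -7.76°C → T = 19.74°C
  1600 → 2600 m (saturated, 4.6°C/km): ΔT = -4.6 × 1 = -4.6°C → T = 15.14°C
Environment:
  800 → 2300 m (environment, lower layer, 3.4°C/km): ΔT = -3.4 × 1.5 = -5.1°C → T = 22.4°C
  2300 → 2600 m (environment, upper layer, 10.6°C/km): ΔT = -10.6 × 0.3 = -3.18°C → T = 19.22°C
T_parcel − T_env = 15.14 − 19.22 = -4.08°C

-4.08°C (parcel cooler than environment)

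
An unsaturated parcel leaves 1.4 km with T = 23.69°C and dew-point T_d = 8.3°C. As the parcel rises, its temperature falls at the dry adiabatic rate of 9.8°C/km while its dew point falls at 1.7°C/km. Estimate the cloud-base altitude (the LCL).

T and T_d converge at 9.8 − 1.7 = 8.1°C per km
Height above start = (23.69 − 8.3) / 8.1 = 1.9 km
LCL altitude = 1400 m + 1900 m = 3300 m

3.3 km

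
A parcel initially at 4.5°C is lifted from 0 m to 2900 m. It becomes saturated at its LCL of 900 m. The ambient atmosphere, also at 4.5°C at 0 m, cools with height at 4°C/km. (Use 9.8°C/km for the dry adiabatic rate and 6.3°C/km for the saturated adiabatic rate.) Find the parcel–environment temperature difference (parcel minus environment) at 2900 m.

-9.82°C (parcel cooler than environment)

Parcel:
  0 → 900 m (dry, 9.8°C/km): ΔT = -9.8 × 0.9 = -8.82°C → T = -4.32°C
  900 → 2900 m (saturated, 6.3°C/km): ΔT = -6.3 × 2 = -12.6°C → T = -16.92°C
Environment:
  0 → 2900 m (environment, 4°C/km): ΔT = -4 × 2.9 = -11.6°C → T = -7.1°C
T_parcel − T_env = -16.92 − (-7.1) = -9.82°C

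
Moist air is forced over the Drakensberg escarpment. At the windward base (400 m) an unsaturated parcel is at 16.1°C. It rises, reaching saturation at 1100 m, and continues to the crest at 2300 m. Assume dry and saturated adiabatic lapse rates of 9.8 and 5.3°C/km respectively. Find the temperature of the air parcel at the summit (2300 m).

400 → 1100 m (dry, 9.8°C/km): ΔT = -9.8 × 0.7 = -6.86°C → T = 9.24°C
1100 → 2300 m (saturated, 5.3°C/km): ΔT = -5.3 × 1.2 = -6.36°C → T = 2.88°C

2.88°C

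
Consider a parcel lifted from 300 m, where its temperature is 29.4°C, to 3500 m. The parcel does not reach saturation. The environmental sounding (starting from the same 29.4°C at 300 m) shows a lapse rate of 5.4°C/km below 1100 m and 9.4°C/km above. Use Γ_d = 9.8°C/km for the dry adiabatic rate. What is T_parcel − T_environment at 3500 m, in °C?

-4.48°C (parcel cooler than environment)

Parcel:
  300–3500 m, dry: Δz = 3.2 km ⇒ ΔT = -31.36°C; T = -1.96°C
Environment:
  300–1100 m, environment, lower layer: Δz = 0.8 km ⇒ ΔT = -4.32°C; T = 25.08°C
  1100–3500 m, environment, upper layer: Δz = 2.4 km ⇒ ΔT = -22.56°C; T = 2.52°C
T_parcel − T_env = -1.96 − 2.52 = -4.48°C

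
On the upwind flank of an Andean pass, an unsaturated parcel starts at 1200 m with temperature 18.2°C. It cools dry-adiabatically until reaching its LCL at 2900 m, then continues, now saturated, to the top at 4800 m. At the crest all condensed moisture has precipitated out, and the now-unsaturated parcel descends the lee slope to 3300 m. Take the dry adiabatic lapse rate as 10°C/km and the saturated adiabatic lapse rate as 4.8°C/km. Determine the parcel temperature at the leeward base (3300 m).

1200–2900 m, dry: Δz = 1.7 km ⇒ ΔT = -17°C; T = 1.2°C
2900–4800 m, saturated: Δz = 1.9 km ⇒ ΔT = -9.12°C; T = -7.92°C
4800–3300 m, dry descent: Δz = 1.5 km ⇒ ΔT = +15°C; T = 7.08°C

7.08°C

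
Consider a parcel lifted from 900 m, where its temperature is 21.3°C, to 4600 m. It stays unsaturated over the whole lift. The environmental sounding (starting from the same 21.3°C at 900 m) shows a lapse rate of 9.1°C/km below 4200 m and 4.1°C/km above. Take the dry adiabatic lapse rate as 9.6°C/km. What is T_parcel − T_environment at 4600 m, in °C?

-3.85°C (parcel cooler than environment)

Parcel:
  900–4600 m, dry: Δz = 3.7 km ⇒ ΔT = -35.52°C; T = -14.22°C
Environment:
  900–4200 m, environment, lower layer: Δz = 3.3 km ⇒ ΔT = -30.03°C; T = -8.73°C
  4200–4600 m, environment, upper layer: Δz = 0.4 km ⇒ ΔT = -1.64°C; T = -10.37°C
T_parcel − T_env = -14.22 − (-10.37) = -3.85°C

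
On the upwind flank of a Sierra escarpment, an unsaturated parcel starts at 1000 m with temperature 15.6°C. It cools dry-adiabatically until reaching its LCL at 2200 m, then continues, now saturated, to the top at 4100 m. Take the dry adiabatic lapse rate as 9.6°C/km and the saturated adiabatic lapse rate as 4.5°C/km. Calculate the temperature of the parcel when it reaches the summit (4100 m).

-4.47°C

1000 → 2200 m (dry, 9.6°C/km): ΔT = -9.6 × 1.2 = -11.52°C → T = 4.08°C
2200 → 4100 m (saturated, 4.5°C/km): ΔT = -4.5 × 1.9 = -8.55°C → T = -4.47°C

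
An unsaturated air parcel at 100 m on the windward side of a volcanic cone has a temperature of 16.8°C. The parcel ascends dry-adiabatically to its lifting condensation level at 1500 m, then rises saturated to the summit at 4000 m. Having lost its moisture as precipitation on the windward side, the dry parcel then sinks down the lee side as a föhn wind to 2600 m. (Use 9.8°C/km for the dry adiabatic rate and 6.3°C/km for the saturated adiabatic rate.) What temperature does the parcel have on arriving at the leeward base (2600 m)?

100 → 1500 m (dry, 9.8°C/km): ΔT = -9.8 × 1.4 = -13.72°C → T = 3.08°C
1500 → 4000 m (saturated, 6.3°C/km): ΔT = -6.3 × 2.5 = -15.75°C → T = -12.67°C
4000 → 2600 m (dry descent, 9.8°C/km): ΔT = +9.8 × 1.4 = +13.72°C → T = 1.05°C

1.05°C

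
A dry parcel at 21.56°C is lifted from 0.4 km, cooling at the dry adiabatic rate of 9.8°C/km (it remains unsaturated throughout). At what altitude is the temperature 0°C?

2.6 km

Height above start = (21.56 − 0) / 9.8 = 2.2 km
Altitude = 400 m + 2200 m = 2600 m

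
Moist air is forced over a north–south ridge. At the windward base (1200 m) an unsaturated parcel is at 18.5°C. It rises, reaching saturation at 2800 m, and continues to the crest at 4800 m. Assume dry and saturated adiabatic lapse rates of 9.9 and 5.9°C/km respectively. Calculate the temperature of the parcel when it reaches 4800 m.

1200–2800 m, dry: Δz = 1.6 km ⇒ ΔT = -15.84°C; T = 2.66°C
2800–4800 m, saturated: Δz = 2 km ⇒ ΔT = -11.8°C; T = -9.14°C

-9.14°C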